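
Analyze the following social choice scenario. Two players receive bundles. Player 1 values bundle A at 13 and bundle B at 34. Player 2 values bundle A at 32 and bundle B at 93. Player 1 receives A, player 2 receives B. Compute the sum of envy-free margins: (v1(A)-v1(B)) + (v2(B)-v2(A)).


Step 1: Player 1's margin = v1(A) - v1(B) = 13 - 34 = -21
Step 2: Player 2's margin = v2(B) - v2(A) = 93 - 32 = 61
Step 3: Total margin = -21 + 61 = 40

40


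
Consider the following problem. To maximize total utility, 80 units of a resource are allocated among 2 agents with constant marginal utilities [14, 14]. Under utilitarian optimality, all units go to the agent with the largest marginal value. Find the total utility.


Step 1: The marginal utilities are [14, 14]
Step 2: The highest marginal utility is 14
Step 3: All 80 units go to that agent
Step 4: Total utility = 14 * 80 = 1120

1120


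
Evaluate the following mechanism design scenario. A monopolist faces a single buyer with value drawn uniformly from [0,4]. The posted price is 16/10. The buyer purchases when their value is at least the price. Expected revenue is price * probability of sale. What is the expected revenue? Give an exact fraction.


Step 1: Posted price r = 8/5, value support [0,4]
Step 2: P(v >= r) = (4 - 8/5)/4 = 3/5
Step 3: Expected revenue = r * P(v >= r) = 8/5 * 3/5
Step 4: Revenue = 24/25

24/25


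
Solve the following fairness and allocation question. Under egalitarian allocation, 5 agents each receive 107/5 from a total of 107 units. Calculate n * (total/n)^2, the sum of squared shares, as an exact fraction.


Step 1: Each agent's share = 107/5
Step 2: Square of each share = (107/5)^2 = 11449/25
Step 3: Sum of squares = 5 * 11449/25 = 11449/5

11449/5


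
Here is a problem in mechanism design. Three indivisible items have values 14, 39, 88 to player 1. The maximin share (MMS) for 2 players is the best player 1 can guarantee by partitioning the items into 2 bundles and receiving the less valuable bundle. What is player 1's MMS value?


Step 1: Item values = 14, 39, 88
Step 2: Enumerate all 2-bundle partitions and take the smaller bundle:
  Partition 1: {14} vs {39,88} -> bundles 14, 127; min = 14
  Partition 2: {39} vs {14,88} -> bundles 39, 102; min = 39
  Partition 3: {88} vs {14,39} -> bundles 88, 53; min = 53
Step 3: MMS = max(14, 39, 53) = 53

53


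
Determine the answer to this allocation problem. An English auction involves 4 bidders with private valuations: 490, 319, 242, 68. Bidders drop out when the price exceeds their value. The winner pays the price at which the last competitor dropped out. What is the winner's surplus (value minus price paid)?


Step 1: Identify the highest value: 490
Step 2: Identify the second-highest value: 319
Step 3: The final price = second-highest value = 319
Step 4: Surplus = 490 - 319 = 171

171


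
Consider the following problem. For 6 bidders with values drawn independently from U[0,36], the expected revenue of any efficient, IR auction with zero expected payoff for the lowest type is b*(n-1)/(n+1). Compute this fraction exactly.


Step 1: By Revenue Equivalence, expected revenue = b*(n-1)/(n+1)
Step 2: Substituting n = 6, b = 36
Step 3: Revenue = 36*(6-1)/(6+1) = 36*5/7
Step 4: Revenue = 180/7

180/7


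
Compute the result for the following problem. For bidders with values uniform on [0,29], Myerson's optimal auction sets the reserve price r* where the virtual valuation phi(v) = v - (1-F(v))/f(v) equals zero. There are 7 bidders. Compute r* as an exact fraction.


Step 1: For U[0,29], F(v) = v/29 and f(v) = 1/29
Step 2: phi(v) = v - (1 - v/29)/(1/29) = v - (29 - v) = 2v - 29
Step 3: Set phi(r*) = 0: 2r* - 29 = 0
Step 4: r* = 29/2 (the number of bidders n = 7 does not enter)

29/2


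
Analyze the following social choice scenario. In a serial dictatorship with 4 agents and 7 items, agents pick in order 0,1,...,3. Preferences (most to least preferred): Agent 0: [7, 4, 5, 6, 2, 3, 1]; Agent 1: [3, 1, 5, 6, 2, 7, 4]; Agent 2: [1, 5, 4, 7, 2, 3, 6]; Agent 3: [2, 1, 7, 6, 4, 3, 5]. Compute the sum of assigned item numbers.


Step 1: Agent 0 picks item 7
Step 2: Agent 1 picks item 3
Step 3: Agent 2 picks item 1
Step 4: Agent 3 picks item 2
Step 5: Sum = 7 + 3 + 1 + 2 = 13

13


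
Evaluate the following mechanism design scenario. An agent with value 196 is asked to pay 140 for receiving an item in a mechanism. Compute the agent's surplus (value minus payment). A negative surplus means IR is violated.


Step 1: Surplus = value - payment = 196 - 140 = 56
Step 2: IR is satisfied (surplus >= 0)

56


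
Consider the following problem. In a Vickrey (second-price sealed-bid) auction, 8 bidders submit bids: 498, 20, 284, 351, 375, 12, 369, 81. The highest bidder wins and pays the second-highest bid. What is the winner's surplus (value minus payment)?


Step 1: Sort bids in descending order: 498, 375, 369, 351, 284, 81, 20, 12
Step 2: The winning bid is the highest: 498
Step 3: The payment equals the second-highest bid: 375
Step 4: Surplus = winner's bid - payment = 498 - 375 = 123

123


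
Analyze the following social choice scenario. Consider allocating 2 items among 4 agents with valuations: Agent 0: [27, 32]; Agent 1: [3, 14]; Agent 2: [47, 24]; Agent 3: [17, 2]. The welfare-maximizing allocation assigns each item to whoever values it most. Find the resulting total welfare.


Step 1: For each item, find the maximum value among all agents.
Step 2: Item 0 -> Agent 2 (value 47)
Step 3: Item 1 -> Agent 0 (value 32)
Step 4: Total welfare = 47 + 32 = 79

79


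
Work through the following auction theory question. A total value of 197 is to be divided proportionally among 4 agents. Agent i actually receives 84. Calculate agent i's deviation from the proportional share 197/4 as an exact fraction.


Step 1: Proportional share = 197/4
Step 2: Agent's actual allocation = 84
Step 3: Excess = 84 - 197/4 = 139/4

139/4


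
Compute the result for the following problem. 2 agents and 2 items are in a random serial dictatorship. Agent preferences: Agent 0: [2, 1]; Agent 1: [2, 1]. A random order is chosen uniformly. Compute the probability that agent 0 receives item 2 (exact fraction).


Step 1: Agent 0 wants item 2
Step 2: There are 2 possible orderings of agents
Step 3: In 1 orderings, agent 0 gets item 2
Step 4: Probability = 1/2

1/2


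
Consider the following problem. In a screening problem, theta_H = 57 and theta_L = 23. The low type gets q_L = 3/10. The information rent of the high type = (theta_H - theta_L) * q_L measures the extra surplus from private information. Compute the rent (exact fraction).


Step 1: theta_H - theta_L = 57 - 23 = 34
Step 2: Information rent = (theta_H - theta_L) * q_L
Step 3: = 34 * 3/10
Step 4: = 51/5

51/5


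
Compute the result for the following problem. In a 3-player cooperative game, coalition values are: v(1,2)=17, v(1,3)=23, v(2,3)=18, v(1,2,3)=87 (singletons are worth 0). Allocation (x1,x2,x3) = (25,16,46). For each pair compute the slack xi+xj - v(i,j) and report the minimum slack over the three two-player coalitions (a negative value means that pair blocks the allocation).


Step 1: Slack for coalition (1,2): x1+x2 - v12 = 41 - 17 = 24
Step 2: Slack for coalition (1,3): x1+x3 - v13 = 71 - 23 = 48
Step 3: Slack for coalition (2,3): x2+x3 - v23 = 62 - 18 = 44
Step 4: Minimum slack = min(24, 48, 44) = 24, attained by (1,2); no pair can gain by deviating, so the allocation is in the core

24


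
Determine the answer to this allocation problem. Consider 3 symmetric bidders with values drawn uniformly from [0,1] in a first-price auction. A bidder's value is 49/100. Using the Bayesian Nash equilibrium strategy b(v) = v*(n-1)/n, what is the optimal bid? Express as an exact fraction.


Step 1: The symmetric BNE bidding function is b(v) = v * (n-1) / n
Step 2: Substitute v = 49/100 and n = 3
Step 3: b = 49/100 * 2/3
Step 4: b = 49/150

49/150


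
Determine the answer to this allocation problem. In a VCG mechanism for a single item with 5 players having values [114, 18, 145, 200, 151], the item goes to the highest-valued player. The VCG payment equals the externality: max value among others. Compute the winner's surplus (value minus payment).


Step 1: The winner is the agent with the highest value: agent 3 with value 200
Step 2: Values of other agents: [114, 18, 145, 151]
Step 3: VCG payment = max of others' values = 151
Step 4: Surplus = 200 - 151 = 49

49


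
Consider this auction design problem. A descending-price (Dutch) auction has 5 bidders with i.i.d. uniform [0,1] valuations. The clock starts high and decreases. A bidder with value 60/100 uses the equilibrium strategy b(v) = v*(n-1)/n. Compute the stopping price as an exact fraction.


Step 1: Dutch auctions are strategically equivalent to first-price auctions
Step 2: The equilibrium bid is b(v) = v*(n-1)/n
Step 3: b = 3/5 * 4/5
Step 4: b = 12/25

12/25


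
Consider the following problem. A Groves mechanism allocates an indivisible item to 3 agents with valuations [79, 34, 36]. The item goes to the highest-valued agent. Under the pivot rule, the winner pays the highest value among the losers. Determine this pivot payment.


Step 1: The efficient winner is agent 0 with value 79
Step 2: Other agents' values: [34, 36]
Step 3: Pivot payment = max(others) = 36
Step 4: The winner pays 36

36


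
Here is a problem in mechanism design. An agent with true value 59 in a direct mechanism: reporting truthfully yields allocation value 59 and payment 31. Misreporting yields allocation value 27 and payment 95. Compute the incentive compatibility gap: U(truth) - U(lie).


Step 1: U(truth) = value - payment = 59 - 31 = 28
Step 2: U(lie) = allocation - payment = 27 - 95 = -68
Step 3: IC gap = 28 - (-68) = 96

96


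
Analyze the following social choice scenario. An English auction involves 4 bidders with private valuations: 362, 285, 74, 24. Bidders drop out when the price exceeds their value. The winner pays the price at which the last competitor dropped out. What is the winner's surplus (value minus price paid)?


Step 1: Identify the highest value: 362
Step 2: Identify the second-highest value: 285
Step 3: The final price = second-highest value = 285
Step 4: Surplus = 362 - 285 = 77

77


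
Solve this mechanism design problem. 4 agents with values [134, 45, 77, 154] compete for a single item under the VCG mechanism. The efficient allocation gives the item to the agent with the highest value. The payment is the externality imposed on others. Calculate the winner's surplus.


Step 1: The winner is the agent with the highest value: agent 3 with value 154
Step 2: Values of other agents: [134, 45, 77]
Step 3: VCG payment = max of others' values = 134
Step 4: Surplus = 154 - 134 = 20

20


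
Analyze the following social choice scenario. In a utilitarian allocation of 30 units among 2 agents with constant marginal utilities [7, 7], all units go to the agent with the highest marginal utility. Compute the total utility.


Step 1: The marginal utilities are [7, 7]
Step 2: The highest marginal utility is 7
Step 3: All 30 units go to that agent
Step 4: Total utility = 7 * 30 = 210

210


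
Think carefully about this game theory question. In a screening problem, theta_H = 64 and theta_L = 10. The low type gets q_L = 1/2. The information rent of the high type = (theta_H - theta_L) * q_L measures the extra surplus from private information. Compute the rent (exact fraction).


Step 1: theta_H - theta_L = 64 - 10 = 54
Step 2: Information rent = (theta_H - theta_L) * q_L
Step 3: = 54 * 1/2
Step 4: = 27

27


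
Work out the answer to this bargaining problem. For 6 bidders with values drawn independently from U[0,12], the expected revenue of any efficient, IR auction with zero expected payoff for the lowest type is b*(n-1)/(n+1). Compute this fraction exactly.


Step 1: By Revenue Equivalence, expected revenue = b*(n-1)/(n+1)
Step 2: Substituting n = 6, b = 12
Step 3: Revenue = 12*(6-1)/(6+1) = 12*5/7
Step 4: Revenue = 60/7

60/7


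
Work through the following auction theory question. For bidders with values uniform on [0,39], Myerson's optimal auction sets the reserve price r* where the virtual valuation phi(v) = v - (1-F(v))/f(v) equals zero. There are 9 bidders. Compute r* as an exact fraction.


Step 1: For U[0,39], F(v) = v/39 and f(v) = 1/39
Step 2: phi(v) = v - (1 - v/39)/(1/39) = v - (39 - v) = 2v - 39
Step 3: Set phi(r*) = 0: 2r* - 39 = 0
Step 4: r* = 39/2 (the number of bidders n = 9 does not enter)

39/2


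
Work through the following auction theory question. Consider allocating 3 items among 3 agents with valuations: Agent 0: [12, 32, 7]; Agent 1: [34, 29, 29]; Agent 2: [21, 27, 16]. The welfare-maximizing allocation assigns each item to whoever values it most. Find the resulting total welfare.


Step 1: For each item, find the maximum value among all agents.
Step 2: Item 0 -> Agent 1 (value 34)
Step 3: Item 1 -> Agent 0 (value 32)
Step 4: Item 2 -> Agent 1 (value 29)
Step 5: Total welfare = 34 + 32 + 29 = 95

95


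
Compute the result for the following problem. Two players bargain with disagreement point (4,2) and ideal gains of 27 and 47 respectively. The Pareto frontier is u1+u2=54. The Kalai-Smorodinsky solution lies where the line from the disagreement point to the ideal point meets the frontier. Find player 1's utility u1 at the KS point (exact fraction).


Step 1: At the KS point, (u1-d1)/r1 = (u2-d2)/r2 = t and u1+u2 = 54
Step 2: u1 = d1 + r1*t and u2 = d2 + r2*t, so (d1 + r1*t) + (d2 + r2*t) = 54
Step 3: t = (54 - 4 - 2)/(27 + 47) = 48/74 = 24/37
Step 4: u1 = d1 + r1*t = 4 + 27 * 24/37 = 796/37
Step 5: (Check: u2 = d2 + r2*t = 1202/37; u1+u2 = 796/37 + 1202/37 = 54, on the frontier.)

796/37


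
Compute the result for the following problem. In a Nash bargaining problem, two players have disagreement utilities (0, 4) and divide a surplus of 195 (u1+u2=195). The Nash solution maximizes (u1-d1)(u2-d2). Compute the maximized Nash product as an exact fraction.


Step 1: The Nash solution splits surplus symmetrically above the disagreement point
Step 2: u1 = (total + d1 - d2)/2 = (195 + 0 - 4)/2 = 191/2
Step 3: u2 = (total - d1 + d2)/2 = (195 - 0 + 4)/2 = 199/2
Step 4: Nash product = (191/2 - 0) * (199/2 - 4)
Step 5: = 191/2 * 191/2 = 36481/4

36481/4


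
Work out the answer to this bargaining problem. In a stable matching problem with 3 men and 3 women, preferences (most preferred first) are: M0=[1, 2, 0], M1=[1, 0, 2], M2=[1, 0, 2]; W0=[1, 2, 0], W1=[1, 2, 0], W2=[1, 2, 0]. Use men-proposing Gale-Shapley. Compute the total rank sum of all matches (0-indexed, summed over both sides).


Step 1: Run Gale-Shapley (men propose, women hold best offer):
  M0 proposes to W1; she accepts
  M1 proposes to W1; she switches from M0
  M2 proposes to W1; rejected
  M2 proposes to W0; she accepts
  M0 proposes to W2; she accepts
Step 2: Final matching: W0-M2, W1-M1, W2-M0
Step 3: 0-indexed ranks (man's rank of his match, then woman's): 1 + 1 + 0 + 0 + 1 + 2
Step 4: Total rank sum = 5

5


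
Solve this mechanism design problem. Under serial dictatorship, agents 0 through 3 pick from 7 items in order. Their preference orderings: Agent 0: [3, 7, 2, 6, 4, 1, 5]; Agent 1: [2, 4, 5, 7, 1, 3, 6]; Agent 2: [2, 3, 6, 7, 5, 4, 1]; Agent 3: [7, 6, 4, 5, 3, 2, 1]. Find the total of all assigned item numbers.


Step 1: Agent 0 picks item 3
Step 2: Agent 1 picks item 2
Step 3: Agent 2 picks item 6
Step 4: Agent 3 picks item 7
Step 5: Sum = 3 + 2 + 6 + 7 = 18

18


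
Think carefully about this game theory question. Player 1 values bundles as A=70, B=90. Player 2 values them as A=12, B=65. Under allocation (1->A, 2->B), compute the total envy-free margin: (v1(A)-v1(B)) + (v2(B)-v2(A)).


Step 1: Player 1's margin = v1(A) - v1(B) = 70 - 90 = -20
Step 2: Player 2's margin = v2(B) - v2(A) = 65 - 12 = 53
Step 3: Total margin = -20 + 53 = 33

33


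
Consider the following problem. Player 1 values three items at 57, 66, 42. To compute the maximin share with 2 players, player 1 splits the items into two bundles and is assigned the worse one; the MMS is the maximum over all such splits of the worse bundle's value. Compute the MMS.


Step 1: Item values = 57, 66, 42
Step 2: Enumerate all 2-bundle partitions and take the smaller bundle:
  Partition 1: {57} vs {66,42} -> bundles 57, 108; min = 57
  Partition 2: {66} vs {57,42} -> bundles 66, 99; min = 66
  Partition 3: {42} vs {57,66} -> bundles 42, 123; min = 42
Step 3: MMS = max(57, 66, 42) = 66

66


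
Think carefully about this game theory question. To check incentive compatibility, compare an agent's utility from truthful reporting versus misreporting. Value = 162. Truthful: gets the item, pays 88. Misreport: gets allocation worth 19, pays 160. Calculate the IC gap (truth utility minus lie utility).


Step 1: U(truth) = value - payment = 162 - 88 = 74
Step 2: U(lie) = allocation - payment = 19 - 160 = -141
Step 3: IC gap = 74 - (-141) = 215

215


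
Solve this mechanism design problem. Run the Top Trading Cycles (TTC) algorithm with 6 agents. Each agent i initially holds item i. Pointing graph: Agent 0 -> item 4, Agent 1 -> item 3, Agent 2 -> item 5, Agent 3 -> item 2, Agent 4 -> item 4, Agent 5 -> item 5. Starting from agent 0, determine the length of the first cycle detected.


Step 1: Trace the pointer graph from agent 0: 0 -> 4 -> 4
Step 2: A cycle is detected when we revisit agent 4
Step 3: The cycle is: 4 -> 4
Step 4: Cycle length = 1

1


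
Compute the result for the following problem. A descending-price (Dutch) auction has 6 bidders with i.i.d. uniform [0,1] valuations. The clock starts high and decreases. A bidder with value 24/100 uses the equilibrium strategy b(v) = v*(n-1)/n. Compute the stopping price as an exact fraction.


Step 1: Dutch auctions are strategically equivalent to first-price auctions
Step 2: The equilibrium bid is b(v) = v*(n-1)/n
Step 3: b = 6/25 * 5/6
Step 4: b = 1/5

1/5


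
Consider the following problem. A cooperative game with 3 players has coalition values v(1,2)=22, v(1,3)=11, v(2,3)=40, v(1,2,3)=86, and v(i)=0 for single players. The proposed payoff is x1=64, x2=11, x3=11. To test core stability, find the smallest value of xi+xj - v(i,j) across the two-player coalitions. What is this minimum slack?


Step 1: Slack for coalition (1,2): x1+x2 - v12 = 75 - 22 = 53
Step 2: Slack for coalition (1,3): x1+x3 - v13 = 75 - 11 = 64
Step 3: Slack for coalition (2,3): x2+x3 - v23 = 22 - 40 = -18
Step 4: Minimum slack = min(53, 64, -18) = -18, attained by (2,3); coalition (2,3) can block (slack < 0), so the allocation is not in the core

-18


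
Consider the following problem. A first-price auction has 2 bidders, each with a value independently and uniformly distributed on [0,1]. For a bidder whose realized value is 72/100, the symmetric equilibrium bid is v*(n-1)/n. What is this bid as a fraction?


Step 1: The symmetric BNE bidding function is b(v) = v * (n-1) / n
Step 2: Substitute v = 18/25 and n = 2
Step 3: b = 18/25 * 1/2
Step 4: b = 9/25

9/25


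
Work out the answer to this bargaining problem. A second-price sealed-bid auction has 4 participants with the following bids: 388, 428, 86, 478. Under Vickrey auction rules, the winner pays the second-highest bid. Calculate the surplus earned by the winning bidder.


Step 1: Sort bids in descending order: 478, 428, 388, 86
Step 2: The winning bid is the highest: 478
Step 3: The payment equals the second-highest bid: 428
Step 4: Surplus = winner's bid - payment = 478 - 428 = 50

50


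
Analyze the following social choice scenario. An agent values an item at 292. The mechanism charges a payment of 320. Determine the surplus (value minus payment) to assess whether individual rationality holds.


Step 1: Surplus = value - payment = 292 - 320 = -28
Step 2: IR is violated (surplus < 0)

-28


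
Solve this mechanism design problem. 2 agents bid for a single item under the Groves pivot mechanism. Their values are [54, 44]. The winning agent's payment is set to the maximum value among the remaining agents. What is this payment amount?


Step 1: The efficient winner is agent 0 with value 54
Step 2: Other agents' values: [44]
Step 3: Pivot payment = max(others) = 44
Step 4: The winner pays 44

44


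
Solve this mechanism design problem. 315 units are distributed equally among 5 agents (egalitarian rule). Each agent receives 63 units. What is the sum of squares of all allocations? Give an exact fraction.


Step 1: Each agent's share = 315/5 = 63
Step 2: Square of each share = (63)^2 = 3969
Step 3: Sum of squares = 5 * 3969 = 19845

19845


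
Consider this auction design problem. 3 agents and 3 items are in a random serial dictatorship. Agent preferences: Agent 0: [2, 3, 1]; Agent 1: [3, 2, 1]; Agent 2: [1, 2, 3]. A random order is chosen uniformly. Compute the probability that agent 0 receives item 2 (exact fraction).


Step 1: Agent 0 wants item 2
Step 2: There are 6 possible orderings of agents
Step 3: In 6 orderings, agent 0 gets item 2
Step 4: Probability = 6/6 = 1

1


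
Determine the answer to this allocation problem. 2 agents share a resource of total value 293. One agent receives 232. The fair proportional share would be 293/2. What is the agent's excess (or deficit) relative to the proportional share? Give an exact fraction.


Step 1: Proportional share = 293/2
Step 2: Agent's actual allocation = 232
Step 3: Excess = 232 - 293/2 = 171/2

171/2


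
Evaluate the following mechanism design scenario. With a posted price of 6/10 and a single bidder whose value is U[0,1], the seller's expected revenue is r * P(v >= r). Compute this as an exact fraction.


Step 1: Posted price r = 3/5, value support [0,1]
Step 2: P(v >= r) = (1 - 3/5)/1 = 2/5
Step 3: Expected revenue = r * P(v >= r) = 3/5 * 2/5
Step 4: Revenue = 6/25

6/25


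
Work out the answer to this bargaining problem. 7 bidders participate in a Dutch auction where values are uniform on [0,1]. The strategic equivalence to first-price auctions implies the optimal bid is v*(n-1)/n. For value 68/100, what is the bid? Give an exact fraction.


Step 1: Dutch auctions are strategically equivalent to first-price auctions
Step 2: The equilibrium bid is b(v) = v*(n-1)/n
Step 3: b = 17/25 * 6/7
Step 4: b = 102/175

102/175


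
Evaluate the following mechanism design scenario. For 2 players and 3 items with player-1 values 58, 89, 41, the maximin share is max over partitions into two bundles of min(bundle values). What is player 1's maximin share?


Step 1: Item values = 58, 89, 41
Step 2: Enumerate all 2-bundle partitions and take the smaller bundle:
  Partition 1: {58} vs {89,41} -> bundles 58, 130; min = 58
  Partition 2: {89} vs {58,41} -> bundles 89, 99; min = 89
  Partition 3: {41} vs {58,89} -> bundles 41, 147; min = 41
Step 3: MMS = max(58, 89, 41) = 89

89


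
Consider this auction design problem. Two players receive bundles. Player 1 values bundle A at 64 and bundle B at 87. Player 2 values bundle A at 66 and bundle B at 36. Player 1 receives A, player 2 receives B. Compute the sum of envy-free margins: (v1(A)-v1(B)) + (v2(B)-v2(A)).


Step 1: Player 1's margin = v1(A) - v1(B) = 64 - 87 = -23
Step 2: Player 2's margin = v2(B) - v2(A) = 36 - 66 = -30
Step 3: Total margin = -23 + -30 = -53

-53


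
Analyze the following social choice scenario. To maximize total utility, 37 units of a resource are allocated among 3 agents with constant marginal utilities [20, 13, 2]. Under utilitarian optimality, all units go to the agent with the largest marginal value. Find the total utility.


Step 1: The marginal utilities are [20, 13, 2]
Step 2: The highest marginal utility is 20
Step 3: All 37 units go to that agent
Step 4: Total utility = 20 * 37 = 740

740


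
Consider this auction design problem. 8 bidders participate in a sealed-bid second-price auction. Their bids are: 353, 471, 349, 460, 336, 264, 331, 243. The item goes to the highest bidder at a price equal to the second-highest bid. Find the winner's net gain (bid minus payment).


Step 1: Sort bids in descending order: 471, 460, 353, 349, 336, 331, 264, 243
Step 2: The winning bid is the highest: 471
Step 3: The payment equals the second-highest bid: 460
Step 4: Surplus = winner's bid - payment = 471 - 460 = 11

11


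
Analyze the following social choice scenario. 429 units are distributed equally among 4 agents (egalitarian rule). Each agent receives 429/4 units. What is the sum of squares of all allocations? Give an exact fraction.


Step 1: Each agent's share = 429/4
Step 2: Square of each share = (429/4)^2 = 184041/16
Step 3: Sum of squares = 4 * 184041/16 = 184041/4

184041/4


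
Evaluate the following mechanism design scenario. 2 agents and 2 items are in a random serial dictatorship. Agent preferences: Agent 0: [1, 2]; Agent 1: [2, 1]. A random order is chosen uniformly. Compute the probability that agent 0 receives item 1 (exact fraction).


Step 1: Agent 0 wants item 1
Step 2: There are 2 possible orderings of agents
Step 3: In 2 orderings, agent 0 gets item 1
Step 4: Probability = 2/2 = 1

1


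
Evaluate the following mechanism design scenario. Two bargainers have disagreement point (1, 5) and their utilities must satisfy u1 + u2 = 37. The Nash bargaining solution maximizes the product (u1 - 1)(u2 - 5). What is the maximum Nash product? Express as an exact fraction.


Step 1: The Nash solution splits surplus symmetrically above the disagreement point
Step 2: u1 = (total + d1 - d2)/2 = (37 + 1 - 5)/2 = 33/2
Step 3: u2 = (total - d1 + d2)/2 = (37 - 1 + 5)/2 = 41/2
Step 4: Nash product = (33/2 - 1) * (41/2 - 5)
Step 5: = 31/2 * 31/2 = 961/4

961/4


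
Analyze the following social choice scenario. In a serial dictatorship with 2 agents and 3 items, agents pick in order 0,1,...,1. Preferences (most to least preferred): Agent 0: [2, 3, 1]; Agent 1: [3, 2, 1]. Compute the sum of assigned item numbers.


Step 1: Agent 0 picks item 2
Step 2: Agent 1 picks item 3
Step 3: Sum = 2 + 3 = 5

5


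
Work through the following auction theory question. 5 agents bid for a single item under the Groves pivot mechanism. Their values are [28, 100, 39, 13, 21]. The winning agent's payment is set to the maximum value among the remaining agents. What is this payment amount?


Step 1: The efficient winner is agent 1 with value 100
Step 2: Other agents' values: [28, 39, 13, 21]
Step 3: Pivot payment = max(others) = 39
Step 4: The winner pays 39

39


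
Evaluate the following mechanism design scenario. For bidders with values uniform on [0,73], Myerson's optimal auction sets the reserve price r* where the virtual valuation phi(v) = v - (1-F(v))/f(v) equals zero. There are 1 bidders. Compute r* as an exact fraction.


Step 1: For U[0,73], F(v) = v/73 and f(v) = 1/73
Step 2: phi(v) = v - (1 - v/73)/(1/73) = v - (73 - v) = 2v - 73
Step 3: Set phi(r*) = 0: 2r* - 73 = 0
Step 4: r* = 73/2 (the number of bidders n = 1 does not enter)

73/2


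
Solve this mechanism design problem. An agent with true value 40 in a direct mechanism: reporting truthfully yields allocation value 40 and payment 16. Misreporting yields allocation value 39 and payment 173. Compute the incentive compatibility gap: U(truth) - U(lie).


Step 1: U(truth) = value - payment = 40 - 16 = 24
Step 2: U(lie) = allocation - payment = 39 - 173 = -134
Step 3: IC gap = 24 - (-134) = 158

158


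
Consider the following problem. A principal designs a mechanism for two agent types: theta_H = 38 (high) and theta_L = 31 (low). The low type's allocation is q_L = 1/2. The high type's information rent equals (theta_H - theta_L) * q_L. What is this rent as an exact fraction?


Step 1: theta_H - theta_L = 38 - 31 = 7
Step 2: Information rent = (theta_H - theta_L) * q_L
Step 3: = 7 * 1/2
Step 4: = 7/2

7/2


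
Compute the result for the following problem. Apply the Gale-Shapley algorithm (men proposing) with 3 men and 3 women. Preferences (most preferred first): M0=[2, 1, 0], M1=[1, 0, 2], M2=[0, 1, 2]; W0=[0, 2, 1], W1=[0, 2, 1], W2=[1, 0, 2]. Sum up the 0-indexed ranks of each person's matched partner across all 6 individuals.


Step 1: Run Gale-Shapley (men propose, women hold best offer):
  M0 proposes to W2; she accepts
  M1 proposes to W1; she accepts
  M2 proposes to W0; she accepts
Step 2: Final matching: W0-M2, W1-M1, W2-M0
Step 3: 0-indexed ranks (man's rank of his match, then woman's): 0 + 1 + 0 + 2 + 0 + 1
Step 4: Total rank sum = 4

4


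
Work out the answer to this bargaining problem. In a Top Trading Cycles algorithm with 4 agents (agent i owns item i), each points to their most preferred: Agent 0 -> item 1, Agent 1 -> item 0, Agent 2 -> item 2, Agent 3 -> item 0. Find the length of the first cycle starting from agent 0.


Step 1: Trace the pointer graph from agent 0: 0 -> 1 -> 0
Step 2: A cycle is detected when we revisit agent 0
Step 3: The cycle is: 0 -> 1 -> 0
Step 4: Cycle length = 2

2


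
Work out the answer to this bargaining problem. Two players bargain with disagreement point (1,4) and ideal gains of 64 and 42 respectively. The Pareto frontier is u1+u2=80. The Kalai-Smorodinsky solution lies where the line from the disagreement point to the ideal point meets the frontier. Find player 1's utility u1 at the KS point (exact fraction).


Step 1: At the KS point, (u1-d1)/r1 = (u2-d2)/r2 = t and u1+u2 = 80
Step 2: u1 = d1 + r1*t and u2 = d2 + r2*t, so (d1 + r1*t) + (d2 + r2*t) = 80
Step 3: t = (80 - 1 - 4)/(64 + 42) = 75/106
Step 4: u1 = d1 + r1*t = 1 + 64 * 75/106 = 2453/53
Step 5: (Check: u2 = d2 + r2*t = 1787/53; u1+u2 = 2453/53 + 1787/53 = 80, on the frontier.)

2453/53


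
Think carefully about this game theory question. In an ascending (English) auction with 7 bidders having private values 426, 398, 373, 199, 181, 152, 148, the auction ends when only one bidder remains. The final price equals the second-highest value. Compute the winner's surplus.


Step 1: Identify the highest value: 426
Step 2: Identify the second-highest value: 398
Step 3: The final price = second-highest value = 398
Step 4: Surplus = 426 - 398 = 28

28


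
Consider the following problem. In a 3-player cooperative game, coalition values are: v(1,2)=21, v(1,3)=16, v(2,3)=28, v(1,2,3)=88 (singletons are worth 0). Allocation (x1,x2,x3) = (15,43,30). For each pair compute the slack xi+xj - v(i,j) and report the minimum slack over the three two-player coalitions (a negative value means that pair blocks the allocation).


Step 1: Slack for coalition (1,2): x1+x2 - v12 = 58 - 21 = 37
Step 2: Slack for coalition (1,3): x1+x3 - v13 = 45 - 16 = 29
Step 3: Slack for coalition (2,3): x2+x3 - v23 = 73 - 28 = 45
Step 4: Minimum slack = min(37, 29, 45) = 29, attained by (1,3); no pair can gain by deviating, so the allocation is in the core

29


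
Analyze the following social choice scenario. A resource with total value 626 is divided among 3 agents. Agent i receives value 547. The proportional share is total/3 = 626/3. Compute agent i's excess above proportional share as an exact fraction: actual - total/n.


Step 1: Proportional share = 626/3
Step 2: Agent's actual allocation = 547
Step 3: Excess = 547 - 626/3 = 1015/3

1015/3


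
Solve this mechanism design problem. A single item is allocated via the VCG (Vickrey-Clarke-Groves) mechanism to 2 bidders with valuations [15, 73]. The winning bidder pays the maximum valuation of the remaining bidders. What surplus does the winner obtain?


Step 1: The winner is the agent with the highest value: agent 1 with value 73
Step 2: Values of other agents: [15]
Step 3: VCG payment = max of others' values = 15
Step 4: Surplus = 73 - 15 = 58

58


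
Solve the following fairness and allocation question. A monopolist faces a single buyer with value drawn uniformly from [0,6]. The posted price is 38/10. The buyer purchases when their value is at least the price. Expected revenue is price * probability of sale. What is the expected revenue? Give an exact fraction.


Step 1: Posted price r = 19/5, value support [0,6]
Step 2: P(v >= r) = (6 - 19/5)/6 = 11/30
Step 3: Expected revenue = r * P(v >= r) = 19/5 * 11/30
Step 4: Revenue = 209/150

209/150


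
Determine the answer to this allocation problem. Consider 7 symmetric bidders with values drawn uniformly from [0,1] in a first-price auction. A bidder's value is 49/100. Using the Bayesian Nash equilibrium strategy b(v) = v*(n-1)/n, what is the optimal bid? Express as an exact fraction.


Step 1: The symmetric BNE bidding function is b(v) = v * (n-1) / n
Step 2: Substitute v = 49/100 and n = 7
Step 3: b = 49/100 * 6/7
Step 4: b = 21/50

21/50


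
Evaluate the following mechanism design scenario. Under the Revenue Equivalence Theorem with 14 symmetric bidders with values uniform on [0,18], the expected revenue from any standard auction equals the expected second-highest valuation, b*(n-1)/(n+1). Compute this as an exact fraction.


Step 1: By Revenue Equivalence, expected revenue = b*(n-1)/(n+1)
Step 2: Substituting n = 14, b = 18
Step 3: Revenue = 18*(14-1)/(14+1) = 18*13/15
Step 4: Revenue = 234/15 = 78/5

78/5


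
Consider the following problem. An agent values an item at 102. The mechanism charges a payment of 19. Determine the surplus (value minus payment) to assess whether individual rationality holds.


Step 1: Surplus = value - payment = 102 - 19 = 83
Step 2: IR is satisfied (surplus >= 0)

83


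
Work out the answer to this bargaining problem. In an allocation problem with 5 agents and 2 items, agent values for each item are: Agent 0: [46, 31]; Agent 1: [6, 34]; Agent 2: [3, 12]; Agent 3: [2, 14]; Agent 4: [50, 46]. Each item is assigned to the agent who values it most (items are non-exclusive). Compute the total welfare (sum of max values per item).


Step 1: For each item, find the maximum value among all agents.
Step 2: Item 0 -> Agent 4 (value 50)
Step 3: Item 1 -> Agent 4 (value 46)
Step 4: Total welfare = 50 + 46 = 96

96


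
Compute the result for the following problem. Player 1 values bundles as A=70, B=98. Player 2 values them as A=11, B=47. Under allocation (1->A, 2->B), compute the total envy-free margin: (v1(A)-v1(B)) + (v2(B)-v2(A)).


Step 1: Player 1's margin = v1(A) - v1(B) = 70 - 98 = -28
Step 2: Player 2's margin = v2(B) - v2(A) = 47 - 11 = 36
Step 3: Total margin = -28 + 36 = 8

8


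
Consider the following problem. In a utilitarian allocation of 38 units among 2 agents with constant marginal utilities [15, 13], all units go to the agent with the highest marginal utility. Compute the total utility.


Step 1: The marginal utilities are [15, 13]
Step 2: The highest marginal utility is 15
Step 3: All 38 units go to that agent
Step 4: Total utility = 15 * 38 = 570

570


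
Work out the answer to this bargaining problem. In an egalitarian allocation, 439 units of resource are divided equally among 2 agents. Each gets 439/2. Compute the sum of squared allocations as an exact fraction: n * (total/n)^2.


Step 1: Each agent's share = 439/2
Step 2: Square of each share = (439/2)^2 = 192721/4
Step 3: Sum of squares = 2 * 192721/4 = 192721/2

192721/2


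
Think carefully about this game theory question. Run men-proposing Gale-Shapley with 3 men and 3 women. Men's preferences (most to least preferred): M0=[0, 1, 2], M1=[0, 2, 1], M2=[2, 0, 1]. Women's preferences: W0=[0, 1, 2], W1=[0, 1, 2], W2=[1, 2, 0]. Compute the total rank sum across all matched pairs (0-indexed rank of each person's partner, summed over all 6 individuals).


Step 1: Run Gale-Shapley (men propose, women hold best offer):
  M0 proposes to W0; she accepts
  M1 proposes to W0; rejected
  M1 proposes to W2; she accepts
  M2 proposes to W2; rejected
  M2 proposes to W0; rejected
  M2 proposes to W1; she accepts
Step 2: Final matching: W0-M0, W1-M2, W2-M1
Step 3: 0-indexed ranks (man's rank of his match, then woman's): 0 + 0 + 2 + 2 + 1 + 0
Step 4: Total rank sum = 5

5


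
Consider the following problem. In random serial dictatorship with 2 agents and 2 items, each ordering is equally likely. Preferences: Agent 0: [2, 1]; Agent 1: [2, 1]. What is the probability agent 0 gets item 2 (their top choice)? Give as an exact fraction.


Step 1: Agent 0 wants item 2
Step 2: There are 2 possible orderings of agents
Step 3: In 1 orderings, agent 0 gets item 2
Step 4: Probability = 1/2

1/2


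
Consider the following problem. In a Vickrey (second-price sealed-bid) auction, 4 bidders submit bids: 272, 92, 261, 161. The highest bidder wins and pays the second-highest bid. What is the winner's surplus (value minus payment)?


Step 1: Sort bids in descending order: 272, 261, 161, 92
Step 2: The winning bid is the highest: 272
Step 3: The payment equals the second-highest bid: 261
Step 4: Surplus = winner's bid - payment = 272 - 261 = 11

11


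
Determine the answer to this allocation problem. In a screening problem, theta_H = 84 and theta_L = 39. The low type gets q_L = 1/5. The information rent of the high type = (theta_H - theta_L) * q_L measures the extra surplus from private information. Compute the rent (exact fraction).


Step 1: theta_H - theta_L = 84 - 39 = 45
Step 2: Information rent = (theta_H - theta_L) * q_L
Step 3: = 45 * 1/5
Step 4: = 9

9


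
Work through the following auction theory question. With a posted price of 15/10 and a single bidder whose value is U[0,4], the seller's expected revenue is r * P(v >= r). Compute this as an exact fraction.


Step 1: Posted price r = 3/2, value support [0,4]
Step 2: P(v >= r) = (4 - 3/2)/4 = 5/8
Step 3: Expected revenue = r * P(v >= r) = 3/2 * 5/8
Step 4: Revenue = 15/16

15/16


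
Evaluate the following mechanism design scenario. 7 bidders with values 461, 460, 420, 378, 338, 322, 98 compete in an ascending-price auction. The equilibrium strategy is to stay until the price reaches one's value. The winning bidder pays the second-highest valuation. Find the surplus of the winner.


Step 1: Identify the highest value: 461
Step 2: Identify the second-highest value: 460
Step 3: The final price = second-highest value = 460
Step 4: Surplus = 461 - 460 = 1

1


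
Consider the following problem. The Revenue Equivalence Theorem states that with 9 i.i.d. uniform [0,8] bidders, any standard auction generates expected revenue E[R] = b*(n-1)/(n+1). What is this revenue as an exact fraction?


Step 1: By Revenue Equivalence, expected revenue = b*(n-1)/(n+1)
Step 2: Substituting n = 9, b = 8
Step 3: Revenue = 8*(9-1)/(9+1) = 8*8/10
Step 4: Revenue = 64/10 = 32/5

32/5


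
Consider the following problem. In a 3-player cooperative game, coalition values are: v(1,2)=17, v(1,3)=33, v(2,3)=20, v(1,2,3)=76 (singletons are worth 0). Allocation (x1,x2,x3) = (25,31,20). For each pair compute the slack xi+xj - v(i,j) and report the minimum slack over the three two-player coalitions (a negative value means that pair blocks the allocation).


Step 1: Slack for coalition (1,2): x1+x2 - v12 = 56 - 17 = 39
Step 2: Slack for coalition (1,3): x1+x3 - v13 = 45 - 33 = 12
Step 3: Slack for coalition (2,3): x2+x3 - v23 = 51 - 20 = 31
Step 4: Minimum slack = min(39, 12, 31) = 12, attained by (1,3); no pair can gain by deviating, so the allocation is in the core

12


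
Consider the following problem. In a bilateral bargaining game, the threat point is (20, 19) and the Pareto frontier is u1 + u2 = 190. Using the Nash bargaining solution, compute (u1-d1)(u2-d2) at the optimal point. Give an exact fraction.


Step 1: The Nash solution splits surplus symmetrically above the disagreement point
Step 2: u1 = (total + d1 - d2)/2 = (190 + 20 - 19)/2 = 191/2
Step 3: u2 = (total - d1 + d2)/2 = (190 - 20 + 19)/2 = 189/2
Step 4: Nash product = (191/2 - 20) * (189/2 - 19)
Step 5: = 151/2 * 151/2 = 22801/4

22801/4


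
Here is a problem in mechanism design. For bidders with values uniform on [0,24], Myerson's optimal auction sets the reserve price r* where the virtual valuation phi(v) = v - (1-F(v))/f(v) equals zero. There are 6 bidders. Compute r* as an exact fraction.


Step 1: For U[0,24], F(v) = v/24 and f(v) = 1/24
Step 2: phi(v) = v - (1 - v/24)/(1/24) = v - (24 - v) = 2v - 24
Step 3: Set phi(r*) = 0: 2r* - 24 = 0
Step 4: r* = 24/2 = 12 (the number of bidders n = 6 does not enter)

12
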